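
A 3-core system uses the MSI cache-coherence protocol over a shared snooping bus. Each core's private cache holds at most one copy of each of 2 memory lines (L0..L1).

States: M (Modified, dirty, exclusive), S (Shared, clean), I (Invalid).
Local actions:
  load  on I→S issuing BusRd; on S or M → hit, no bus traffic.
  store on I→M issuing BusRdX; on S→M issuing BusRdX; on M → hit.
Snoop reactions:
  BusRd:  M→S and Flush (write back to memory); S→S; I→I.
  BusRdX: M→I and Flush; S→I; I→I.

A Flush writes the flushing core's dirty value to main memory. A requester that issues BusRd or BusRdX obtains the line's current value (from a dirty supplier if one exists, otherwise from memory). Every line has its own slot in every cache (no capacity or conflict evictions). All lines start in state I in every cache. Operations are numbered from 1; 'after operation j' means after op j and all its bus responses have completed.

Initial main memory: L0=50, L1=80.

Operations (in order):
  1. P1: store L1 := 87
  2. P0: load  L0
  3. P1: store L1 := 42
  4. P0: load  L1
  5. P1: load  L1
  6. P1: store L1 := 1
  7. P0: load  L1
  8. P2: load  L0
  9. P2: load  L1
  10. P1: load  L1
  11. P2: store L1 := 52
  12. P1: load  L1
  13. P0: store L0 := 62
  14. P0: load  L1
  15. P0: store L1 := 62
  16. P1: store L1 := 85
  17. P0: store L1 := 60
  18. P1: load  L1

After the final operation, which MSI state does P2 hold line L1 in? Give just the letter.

[1] P1: store L1 := 87 | P0:I, P1:M(87), P2:I | bus: BusRdX
[2] P0: load  L0 | P0:S(50), P1:I, P2:I | bus: BusRd
[3] P1: store L1 := 42 | P0:I, P1:M(42), P2:I | bus: none
[4] P0: load  L1 | P0:S(42), P1:S(42), P2:I | bus: BusRd,Flush
[5] P1: load  L1 | P0:S(42), P1:S(42), P2:I | bus: none
[6] P1: store L1 := 1 | P0:I, P1:M(1), P2:I | bus: BusRdX
[7] P0: load  L1 | P0:S(1), P1:S(1), P2:I | bus: BusRd,Flush
[8] P2: load  L0 | P0:S(50), P1:I, P2:S(50) | bus: BusRd
[9] P2: load  L1 | P0:S(1), P1:S(1), P2:S(1) | bus: BusRd
[10] P1: load  L1 | P0:S(1), P1:S(1), P2:S(1) | bus: none
[11] P2: store L1 := 52 | P0:I, P1:I, P2:M(52) | bus: BusRdX
[12] P1: load  L1 | P0:I, P1:S(52), P2:S(52) | bus: BusRd,Flush
[13] P0: store L0 := 62 | P0:M(62), P1:I, P2:I | bus: BusRdX
[14] P0: load  L1 | P0:S(52), P1:S(52), P2:S(52) | bus: BusRd
[15] P0: store L1 := 62 | P0:M(62), P1:I, P2:I | bus: BusRdX
[16] P1: store L1 := 85 | P0:I, P1:M(85), P2:I | bus: BusRdX,Flush
[17] P0: store L1 := 60 | P0:M(60), P1:I, P2:I | bus: BusRdX,Flush
[18] P1: load  L1 | P0:S(60), P1:S(60), P2:I | bus: BusRd,Flush

state = I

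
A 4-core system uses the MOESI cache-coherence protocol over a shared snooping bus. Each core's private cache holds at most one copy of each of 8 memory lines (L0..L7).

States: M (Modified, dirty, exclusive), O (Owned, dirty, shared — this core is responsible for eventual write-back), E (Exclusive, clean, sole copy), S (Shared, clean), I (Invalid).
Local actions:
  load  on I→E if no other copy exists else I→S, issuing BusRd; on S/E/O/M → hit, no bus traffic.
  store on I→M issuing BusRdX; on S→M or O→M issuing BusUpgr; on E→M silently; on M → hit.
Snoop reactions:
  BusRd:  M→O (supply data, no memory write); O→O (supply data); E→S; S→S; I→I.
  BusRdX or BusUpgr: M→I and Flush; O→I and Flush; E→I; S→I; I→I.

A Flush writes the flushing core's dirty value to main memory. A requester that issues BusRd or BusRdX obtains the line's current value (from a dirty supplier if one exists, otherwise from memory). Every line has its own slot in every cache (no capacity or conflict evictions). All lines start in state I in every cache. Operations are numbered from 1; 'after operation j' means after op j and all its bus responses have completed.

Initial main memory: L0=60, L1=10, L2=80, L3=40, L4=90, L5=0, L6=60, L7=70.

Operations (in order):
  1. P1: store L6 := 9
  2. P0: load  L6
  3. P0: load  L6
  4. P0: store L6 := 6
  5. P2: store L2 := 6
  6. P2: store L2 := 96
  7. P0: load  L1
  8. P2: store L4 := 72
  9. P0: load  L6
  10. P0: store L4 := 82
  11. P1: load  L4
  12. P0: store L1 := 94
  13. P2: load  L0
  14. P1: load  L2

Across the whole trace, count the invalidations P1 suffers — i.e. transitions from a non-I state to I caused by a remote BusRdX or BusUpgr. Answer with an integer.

invalidations = 1

1. P1: store L6 := 9  bus=[BusRdX]  L6: P0=I P1=M P2=I P3=I  mem[L6]=60
2. P0: load  L6  bus=[BusRd]  L6: P0=S P1=O P2=I P3=I  mem[L6]=60
3. P0: load  L6  bus=[-]  L6: P0=S P1=O P2=I P3=I  mem[L6]=60
4. P0: store L6 := 6  bus=[BusUpgr,Flush]  L6: P0=M P1=I P2=I P3=I  mem[L6]=9
5. P2: store L2 := 6  bus=[BusRdX]  L2: P0=I P1=I P2=M P3=I  mem[L2]=80
6. P2: store L2 := 96  bus=[-]  L2: P0=I P1=I P2=M P3=I  mem[L2]=80
7. P0: load  L1  bus=[BusRd]  L1: P0=E P1=I P2=I P3=I  mem[L1]=10
8. P2: store L4 := 72  bus=[BusRdX]  L4: P0=I P1=I P2=M P3=I  mem[L4]=90
9. P0: load  L6  bus=[-]  L6: P0=M P1=I P2=I P3=I  mem[L6]=9
10. P0: store L4 := 82  bus=[BusRdX,Flush]  L4: P0=M P1=I P2=I P3=I  mem[L4]=72
11. P1: load  L4  bus=[BusRd]  L4: P0=O P1=S P2=I P3=I  mem[L4]=72
12. P0: store L1 := 94  bus=[-]  L1: P0=M P1=I P2=I P3=I  mem[L1]=10
13. P2: load  L0  bus=[BusRd]  L0: P0=I P1=I P2=E P3=I  mem[L0]=60
14. P1: load  L2  bus=[BusRd]  L2: P0=I P1=S P2=O P3=I  mem[L2]=80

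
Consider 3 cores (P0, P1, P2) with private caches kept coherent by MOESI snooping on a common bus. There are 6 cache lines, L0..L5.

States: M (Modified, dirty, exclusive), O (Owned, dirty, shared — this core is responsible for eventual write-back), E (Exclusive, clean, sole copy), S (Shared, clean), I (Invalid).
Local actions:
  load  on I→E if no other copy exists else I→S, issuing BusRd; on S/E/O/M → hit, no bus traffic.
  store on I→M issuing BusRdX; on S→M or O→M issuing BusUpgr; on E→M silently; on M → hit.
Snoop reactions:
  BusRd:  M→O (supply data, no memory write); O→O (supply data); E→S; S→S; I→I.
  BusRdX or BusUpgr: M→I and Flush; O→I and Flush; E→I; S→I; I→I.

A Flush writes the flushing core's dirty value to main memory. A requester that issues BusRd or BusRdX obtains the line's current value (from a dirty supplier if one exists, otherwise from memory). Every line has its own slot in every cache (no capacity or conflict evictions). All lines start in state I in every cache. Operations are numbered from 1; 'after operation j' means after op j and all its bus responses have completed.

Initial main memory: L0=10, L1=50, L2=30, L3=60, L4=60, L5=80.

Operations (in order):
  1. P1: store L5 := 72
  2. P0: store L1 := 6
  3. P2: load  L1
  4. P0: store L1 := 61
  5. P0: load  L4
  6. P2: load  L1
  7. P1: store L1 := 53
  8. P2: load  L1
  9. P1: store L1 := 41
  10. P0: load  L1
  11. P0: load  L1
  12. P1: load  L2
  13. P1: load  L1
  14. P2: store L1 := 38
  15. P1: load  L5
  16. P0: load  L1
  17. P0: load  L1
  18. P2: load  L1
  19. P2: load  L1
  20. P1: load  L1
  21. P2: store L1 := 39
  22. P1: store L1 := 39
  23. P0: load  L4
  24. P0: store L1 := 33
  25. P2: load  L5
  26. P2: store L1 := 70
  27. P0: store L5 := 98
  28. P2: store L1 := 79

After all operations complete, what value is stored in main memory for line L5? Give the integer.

step 1: P1: store L5 := 72  ⟶  IMI  (L5)  txn=BusRdX  M[L5]=80
step 2: P0: store L1 := 6  ⟶  MII  (L1)  txn=BusRdX  M[L1]=50
step 3: P2: load  L1  ⟶  OIS  (L1)  txn=BusRd  M[L1]=50
step 4: P0: store L1 := 61  ⟶  MII  (L1)  txn=BusUpgr  M[L1]=50
step 5: P0: load  L4  ⟶  EII  (L4)  txn=BusRd  M[L4]=60
step 6: P2: load  L1  ⟶  OIS  (L1)  txn=BusRd  M[L1]=50
step 7: P1: store L1 := 53  ⟶  IMI  (L1)  txn=BusRdX+Flush  M[L1]=61
step 8: P2: load  L1  ⟶  IOS  (L1)  txn=BusRd  M[L1]=61
step 9: P1: store L1 := 41  ⟶  IMI  (L1)  txn=BusUpgr  M[L1]=61
step 10: P0: load  L1  ⟶  SOI  (L1)  txn=BusRd  M[L1]=61
step 11: P0: load  L1  ⟶  SOI  (L1)  txn=∅  M[L1]=61
step 12: P1: load  L2  ⟶  IEI  (L2)  txn=BusRd  M[L2]=30
step 13: P1: load  L1  ⟶  SOI  (L1)  txn=∅  M[L1]=61
step 14: P2: store L1 := 38  ⟶  IIM  (L1)  txn=BusRdX+Flush  M[L1]=41
step 15: P1: load  L5  ⟶  IMI  (L5)  txn=∅  M[L5]=80
step 16: P0: load  L1  ⟶  SIO  (L1)  txn=BusRd  M[L1]=41
step 17: P0: load  L1  ⟶  SIO  (L1)  txn=∅  M[L1]=41
step 18: P2: load  L1  ⟶  SIO  (L1)  txn=∅  M[L1]=41
step 19: P2: load  L1  ⟶  SIO  (L1)  txn=∅  M[L1]=41
step 20: P1: load  L1  ⟶  SSO  (L1)  txn=BusRd  M[L1]=41
step 21: P2: store L1 := 39  ⟶  IIM  (L1)  txn=BusUpgr  M[L1]=41
step 22: P1: store L1 := 39  ⟶  IMI  (L1)  txn=BusRdX+Flush  M[L1]=39
step 23: P0: load  L4  ⟶  EII  (L4)  txn=∅  M[L4]=60
step 24: P0: store L1 := 33  ⟶  MII  (L1)  txn=BusRdX+Flush  M[L1]=39
step 25: P2: load  L5  ⟶  IOS  (L5)  txn=BusRd  M[L5]=80
step 26: P2: store L1 := 70  ⟶  IIM  (L1)  txn=BusRdX+Flush  M[L1]=33
step 27: P0: store L5 := 98  ⟶  MII  (L5)  txn=BusRdX+Flush  M[L5]=72
step 28: P2: store L1 := 79  ⟶  IIM  (L1)  txn=∅  M[L1]=33

memory[L5] = 72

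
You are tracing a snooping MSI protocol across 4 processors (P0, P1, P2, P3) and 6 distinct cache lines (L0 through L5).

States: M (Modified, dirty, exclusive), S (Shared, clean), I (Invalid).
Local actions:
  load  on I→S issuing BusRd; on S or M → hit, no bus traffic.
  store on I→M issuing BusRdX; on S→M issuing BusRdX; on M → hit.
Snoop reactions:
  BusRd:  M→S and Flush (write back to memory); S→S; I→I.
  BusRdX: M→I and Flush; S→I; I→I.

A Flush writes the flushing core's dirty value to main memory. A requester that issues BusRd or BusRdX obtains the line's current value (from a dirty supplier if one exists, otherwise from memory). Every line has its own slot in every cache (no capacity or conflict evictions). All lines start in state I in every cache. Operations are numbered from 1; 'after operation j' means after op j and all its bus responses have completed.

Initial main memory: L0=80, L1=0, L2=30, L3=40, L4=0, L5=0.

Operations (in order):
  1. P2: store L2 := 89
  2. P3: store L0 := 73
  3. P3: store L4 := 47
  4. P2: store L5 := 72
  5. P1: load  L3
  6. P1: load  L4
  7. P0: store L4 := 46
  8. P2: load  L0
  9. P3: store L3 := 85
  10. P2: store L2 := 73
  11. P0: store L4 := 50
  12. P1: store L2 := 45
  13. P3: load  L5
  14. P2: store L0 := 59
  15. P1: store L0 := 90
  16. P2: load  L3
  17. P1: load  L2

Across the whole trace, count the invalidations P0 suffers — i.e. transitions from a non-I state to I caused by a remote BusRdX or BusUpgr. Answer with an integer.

invalidations = 0

  op1 P2: store L2 := 89 → I/I/M/I on L2; bus BusRdX; mem=30
  op2 P3: store L0 := 73 → I/I/I/M on L0; bus BusRdX; mem=80
  op3 P3: store L4 := 47 → I/I/I/M on L4; bus BusRdX; mem=0
  op4 P2: store L5 := 72 → I/I/M/I on L5; bus BusRdX; mem=0
  op5 P1: load  L3 → I/S/I/I on L3; bus BusRd; mem=40
  op6 P1: load  L4 → I/S/I/S on L4; bus BusRd Flush; mem=47
  op7 P0: store L4 := 46 → M/I/I/I on L4; bus BusRdX; mem=47
  op8 P2: load  L0 → I/I/S/S on L0; bus BusRd Flush; mem=73
  op9 P3: store L3 := 85 → I/I/I/M on L3; bus BusRdX; mem=40
  op10 P2: store L2 := 73 → I/I/M/I on L2; bus (none); mem=30
  op11 P0: store L4 := 50 → M/I/I/I on L4; bus (none); mem=47
  op12 P1: store L2 := 45 → I/M/I/I on L2; bus BusRdX Flush; mem=73
  op13 P3: load  L5 → I/I/S/S on L5; bus BusRd Flush; mem=72
  op14 P2: store L0 := 59 → I/I/M/I on L0; bus BusRdX; mem=73
  op15 P1: store L0 := 90 → I/M/I/I on L0; bus BusRdX Flush; mem=59
  op16 P2: load  L3 → I/I/S/S on L3; bus BusRd Flush; mem=85
  op17 P1: load  L2 → I/M/I/I on L2; bus (none); mem=73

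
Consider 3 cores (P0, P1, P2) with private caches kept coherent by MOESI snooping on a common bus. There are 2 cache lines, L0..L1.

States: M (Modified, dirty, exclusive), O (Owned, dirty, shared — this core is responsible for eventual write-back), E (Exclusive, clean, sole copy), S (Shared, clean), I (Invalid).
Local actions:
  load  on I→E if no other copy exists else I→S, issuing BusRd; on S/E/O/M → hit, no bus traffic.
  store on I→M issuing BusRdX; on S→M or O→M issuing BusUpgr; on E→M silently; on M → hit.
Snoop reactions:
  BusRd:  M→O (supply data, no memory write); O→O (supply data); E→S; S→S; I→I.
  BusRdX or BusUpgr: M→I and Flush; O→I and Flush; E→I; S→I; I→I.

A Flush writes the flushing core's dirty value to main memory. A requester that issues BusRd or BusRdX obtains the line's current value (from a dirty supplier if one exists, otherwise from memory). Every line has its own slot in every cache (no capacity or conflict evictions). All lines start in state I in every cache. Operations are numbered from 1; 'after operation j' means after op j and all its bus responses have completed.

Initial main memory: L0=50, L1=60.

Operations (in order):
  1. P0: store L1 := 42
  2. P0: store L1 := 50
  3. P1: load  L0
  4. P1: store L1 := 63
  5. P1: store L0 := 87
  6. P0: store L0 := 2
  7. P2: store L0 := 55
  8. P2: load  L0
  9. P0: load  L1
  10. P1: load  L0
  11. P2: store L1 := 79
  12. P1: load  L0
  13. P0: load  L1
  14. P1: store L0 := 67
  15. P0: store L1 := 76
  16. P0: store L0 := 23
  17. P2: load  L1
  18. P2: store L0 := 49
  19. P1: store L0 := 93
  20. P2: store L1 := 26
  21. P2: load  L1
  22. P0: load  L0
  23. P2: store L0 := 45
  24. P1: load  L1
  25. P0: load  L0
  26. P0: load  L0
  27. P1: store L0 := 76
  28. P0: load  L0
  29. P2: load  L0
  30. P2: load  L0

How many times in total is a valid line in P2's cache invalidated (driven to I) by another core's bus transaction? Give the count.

invalidations = 4

[1] P0: store L1 := 42 | P0:M(42), P1:I, P2:I | bus: BusRdX
[2] P0: store L1 := 50 | P0:M(50), P1:I, P2:I | bus: none
[3] P1: load  L0 | P0:I, P1:E(50), P2:I | bus: BusRd
[4] P1: store L1 := 63 | P0:I, P1:M(63), P2:I | bus: BusRdX,Flush
[5] P1: store L0 := 87 | P0:I, P1:M(87), P2:I | bus: none
[6] P0: store L0 := 2 | P0:M(2), P1:I, P2:I | bus: BusRdX,Flush
[7] P2: store L0 := 55 | P0:I, P1:I, P2:M(55) | bus: BusRdX,Flush
[8] P2: load  L0 | P0:I, P1:I, P2:M(55) | bus: none
[9] P0: load  L1 | P0:S(63), P1:O(63), P2:I | bus: BusRd
[10] P1: load  L0 | P0:I, P1:S(55), P2:O(55) | bus: BusRd
[11] P2: store L1 := 79 | P0:I, P1:I, P2:M(79) | bus: BusRdX,Flush
[12] P1: load  L0 | P0:I, P1:S(55), P2:O(55) | bus: none
[13] P0: load  L1 | P0:S(79), P1:I, P2:O(79) | bus: BusRd
[14] P1: store L0 := 67 | P0:I, P1:M(67), P2:I | bus: BusUpgr,Flush
[15] P0: store L1 := 76 | P0:M(76), P1:I, P2:I | bus: BusUpgr,Flush
[16] P0: store L0 := 23 | P0:M(23), P1:I, P2:I | bus: BusRdX,Flush
[17] P2: load  L1 | P0:O(76), P1:I, P2:S(76) | bus: BusRd
[18] P2: store L0 := 49 | P0:I, P1:I, P2:M(49) | bus: BusRdX,Flush
[19] P1: store L0 := 93 | P0:I, P1:M(93), P2:I | bus: BusRdX,Flush
[20] P2: store L1 := 26 | P0:I, P1:I, P2:M(26) | bus: BusUpgr,Flush
[21] P2: load  L1 | P0:I, P1:I, P2:M(26) | bus: none
[22] P0: load  L0 | P0:S(93), P1:O(93), P2:I | bus: BusRd
[23] P2: store L0 := 45 | P0:I, P1:I, P2:M(45) | bus: BusRdX,Flush
[24] P1: load  L1 | P0:I, P1:S(26), P2:O(26) | bus: BusRd
[25] P0: load  L0 | P0:S(45), P1:I, P2:O(45) | bus: BusRd
[26] P0: load  L0 | P0:S(45), P1:I, P2:O(45) | bus: none
[27] P1: store L0 := 76 | P0:I, P1:M(76), P2:I | bus: BusRdX,Flush
[28] P0: load  L0 | P0:S(76), P1:O(76), P2:I | bus: BusRd
[29] P2: load  L0 | P0:S(76), P1:O(76), P2:S(76) | bus: BusRd
[30] P2: load  L0 | P0:S(76), P1:O(76), P2:S(76) | bus: none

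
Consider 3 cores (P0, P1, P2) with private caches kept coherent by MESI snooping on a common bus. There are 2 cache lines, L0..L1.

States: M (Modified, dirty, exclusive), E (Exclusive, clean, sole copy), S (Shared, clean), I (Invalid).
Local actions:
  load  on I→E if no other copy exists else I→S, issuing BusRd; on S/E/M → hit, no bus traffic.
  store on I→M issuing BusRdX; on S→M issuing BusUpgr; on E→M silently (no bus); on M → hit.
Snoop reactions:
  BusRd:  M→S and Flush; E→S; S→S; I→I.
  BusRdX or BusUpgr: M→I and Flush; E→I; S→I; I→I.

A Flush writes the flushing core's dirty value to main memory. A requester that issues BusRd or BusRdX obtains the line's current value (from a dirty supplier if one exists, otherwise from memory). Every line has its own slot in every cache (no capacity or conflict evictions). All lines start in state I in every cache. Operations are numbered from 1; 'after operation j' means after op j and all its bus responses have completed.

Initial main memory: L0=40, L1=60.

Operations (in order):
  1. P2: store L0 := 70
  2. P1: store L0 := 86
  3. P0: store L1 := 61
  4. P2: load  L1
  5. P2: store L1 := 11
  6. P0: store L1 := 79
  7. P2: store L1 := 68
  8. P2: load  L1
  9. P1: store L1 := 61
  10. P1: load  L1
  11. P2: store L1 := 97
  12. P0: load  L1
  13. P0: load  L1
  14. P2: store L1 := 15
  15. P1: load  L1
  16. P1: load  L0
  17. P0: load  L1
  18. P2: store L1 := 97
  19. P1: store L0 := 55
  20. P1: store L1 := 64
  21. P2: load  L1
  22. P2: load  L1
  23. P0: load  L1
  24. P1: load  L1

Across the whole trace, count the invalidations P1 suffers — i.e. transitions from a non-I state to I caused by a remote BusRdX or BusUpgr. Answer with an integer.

invalidations = 2

step 1: P2: store L0 := 70  ⟶  IIM  (L0)  txn=BusRdX  M[L0]=40
step 2: P1: store L0 := 86  ⟶  IMI  (L0)  txn=BusRdX+Flush  M[L0]=70
step 3: P0: store L1 := 61  ⟶  MII  (L1)  txn=BusRdX  M[L1]=60
step 4: P2: load  L1  ⟶  SIS  (L1)  txn=BusRd+Flush  M[L1]=61
step 5: P2: store L1 := 11  ⟶  IIM  (L1)  txn=BusUpgr  M[L1]=61
step 6: P0: store L1 := 79  ⟶  MII  (L1)  txn=BusRdX+Flush  M[L1]=11
step 7: P2: store L1 := 68  ⟶  IIM  (L1)  txn=BusRdX+Flush  M[L1]=79
step 8: P2: load  L1  ⟶  IIM  (L1)  txn=∅  M[L1]=79
step 9: P1: store L1 := 61  ⟶  IMI  (L1)  txn=BusRdX+Flush  M[L1]=68
step 10: P1: load  L1  ⟶  IMI  (L1)  txn=∅  M[L1]=68
step 11: P2: store L1 := 97  ⟶  IIM  (L1)  txn=BusRdX+Flush  M[L1]=61
step 12: P0: load  L1  ⟶  SIS  (L1)  txn=BusRd+Flush  M[L1]=97
step 13: P0: load  L1  ⟶  SIS  (L1)  txn=∅  M[L1]=97
step 14: P2: store L1 := 15  ⟶  IIM  (L1)  txn=BusUpgr  M[L1]=97
step 15: P1: load  L1  ⟶  ISS  (L1)  txn=BusRd+Flush  M[L1]=15
step 16: P1: load  L0  ⟶  IMI  (L0)  txn=∅  M[L0]=70
step 17: P0: load  L1  ⟶  SSS  (L1)  txn=BusRd  M[L1]=15
step 18: P2: store L1 := 97  ⟶  IIM  (L1)  txn=BusUpgr  M[L1]=15
step 19: P1: store L0 := 55  ⟶  IMI  (L0)  txn=∅  M[L0]=70
step 20: P1: store L1 := 64  ⟶  IMI  (L1)  txn=BusRdX+Flush  M[L1]=97
step 21: P2: load  L1  ⟶  ISS  (L1)  txn=BusRd+Flush  M[L1]=64
step 22: P2: load  L1  ⟶  ISS  (L1)  txn=∅  M[L1]=64
step 23: P0: load  L1  ⟶  SSS  (L1)  txn=BusRd  M[L1]=64
step 24: P1: load  L1  ⟶  SSS  (L1)  txn=∅  M[L1]=64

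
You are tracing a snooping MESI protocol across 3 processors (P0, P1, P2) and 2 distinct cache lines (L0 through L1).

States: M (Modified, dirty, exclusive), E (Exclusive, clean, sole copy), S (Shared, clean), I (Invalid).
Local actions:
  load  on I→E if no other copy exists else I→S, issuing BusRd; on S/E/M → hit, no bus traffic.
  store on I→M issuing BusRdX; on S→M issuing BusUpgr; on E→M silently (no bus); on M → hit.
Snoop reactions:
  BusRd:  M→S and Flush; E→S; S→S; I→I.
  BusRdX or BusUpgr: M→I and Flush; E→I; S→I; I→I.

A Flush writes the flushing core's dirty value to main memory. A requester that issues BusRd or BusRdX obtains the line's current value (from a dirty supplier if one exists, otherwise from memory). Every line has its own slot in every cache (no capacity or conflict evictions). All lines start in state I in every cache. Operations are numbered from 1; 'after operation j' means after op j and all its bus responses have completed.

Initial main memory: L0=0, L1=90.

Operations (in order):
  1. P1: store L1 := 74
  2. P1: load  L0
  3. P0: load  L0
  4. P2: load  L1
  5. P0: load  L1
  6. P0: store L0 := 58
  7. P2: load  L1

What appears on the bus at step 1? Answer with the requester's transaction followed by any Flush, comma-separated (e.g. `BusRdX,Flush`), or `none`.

bus = BusRdX

1. P1: store L1 := 74  bus=[BusRdX]  L1: P0=I P1=M P2=I  mem[L1]=90
2. P1: load  L0  bus=[BusRd]  L0: P0=I P1=E P2=I  mem[L0]=0
3. P0: load  L0  bus=[BusRd]  L0: P0=S P1=S P2=I  mem[L0]=0
4. P2: load  L1  bus=[BusRd,Flush]  L1: P0=I P1=S P2=S  mem[L1]=74
5. P0: load  L1  bus=[BusRd]  L1: P0=S P1=S P2=S  mem[L1]=74
6. P0: store L0 := 58  bus=[BusUpgr]  L0: P0=M P1=I P2=I  mem[L0]=0
7. P2: load  L1  bus=[-]  L1: P0=S P1=S P2=S  mem[L1]=74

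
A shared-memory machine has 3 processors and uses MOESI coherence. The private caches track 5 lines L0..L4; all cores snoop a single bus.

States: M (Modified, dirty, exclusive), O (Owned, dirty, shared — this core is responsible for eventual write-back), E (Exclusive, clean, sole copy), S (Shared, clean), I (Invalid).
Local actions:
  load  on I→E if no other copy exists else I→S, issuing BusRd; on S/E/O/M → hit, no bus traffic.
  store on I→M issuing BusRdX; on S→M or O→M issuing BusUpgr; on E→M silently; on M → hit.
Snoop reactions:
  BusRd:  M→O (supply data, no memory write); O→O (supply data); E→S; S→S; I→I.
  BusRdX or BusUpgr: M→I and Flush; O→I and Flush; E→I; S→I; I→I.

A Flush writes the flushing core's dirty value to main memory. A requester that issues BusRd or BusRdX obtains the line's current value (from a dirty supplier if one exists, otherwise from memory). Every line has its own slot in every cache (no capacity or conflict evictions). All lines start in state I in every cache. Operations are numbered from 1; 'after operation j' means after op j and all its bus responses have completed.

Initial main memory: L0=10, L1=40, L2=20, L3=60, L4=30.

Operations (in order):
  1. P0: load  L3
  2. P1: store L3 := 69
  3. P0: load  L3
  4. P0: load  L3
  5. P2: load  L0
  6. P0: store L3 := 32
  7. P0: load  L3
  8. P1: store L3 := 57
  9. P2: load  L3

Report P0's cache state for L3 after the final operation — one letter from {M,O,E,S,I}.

state = I

step 1: P0: load  L3  ⟶  EII  (L3)  txn=BusRd  M[L3]=60
step 2: P1: store L3 := 69  ⟶  IMI  (L3)  txn=BusRdX  M[L3]=60
step 3: P0: load  L3  ⟶  SOI  (L3)  txn=BusRd  M[L3]=60
step 4: P0: load  L3  ⟶  SOI  (L3)  txn=∅  M[L3]=60
step 5: P2: load  L0  ⟶  IIE  (L0)  txn=BusRd  M[L0]=10
step 6: P0: store L3 := 32  ⟶  MII  (L3)  txn=BusUpgr+Flush  M[L3]=69
step 7: P0: load  L3  ⟶  MII  (L3)  txn=∅  M[L3]=69
step 8: P1: store L3 := 57  ⟶  IMI  (L3)  txn=BusRdX+Flush  M[L3]=32
step 9: P2: load  L3  ⟶  IOS  (L3)  txn=BusRd  M[L3]=32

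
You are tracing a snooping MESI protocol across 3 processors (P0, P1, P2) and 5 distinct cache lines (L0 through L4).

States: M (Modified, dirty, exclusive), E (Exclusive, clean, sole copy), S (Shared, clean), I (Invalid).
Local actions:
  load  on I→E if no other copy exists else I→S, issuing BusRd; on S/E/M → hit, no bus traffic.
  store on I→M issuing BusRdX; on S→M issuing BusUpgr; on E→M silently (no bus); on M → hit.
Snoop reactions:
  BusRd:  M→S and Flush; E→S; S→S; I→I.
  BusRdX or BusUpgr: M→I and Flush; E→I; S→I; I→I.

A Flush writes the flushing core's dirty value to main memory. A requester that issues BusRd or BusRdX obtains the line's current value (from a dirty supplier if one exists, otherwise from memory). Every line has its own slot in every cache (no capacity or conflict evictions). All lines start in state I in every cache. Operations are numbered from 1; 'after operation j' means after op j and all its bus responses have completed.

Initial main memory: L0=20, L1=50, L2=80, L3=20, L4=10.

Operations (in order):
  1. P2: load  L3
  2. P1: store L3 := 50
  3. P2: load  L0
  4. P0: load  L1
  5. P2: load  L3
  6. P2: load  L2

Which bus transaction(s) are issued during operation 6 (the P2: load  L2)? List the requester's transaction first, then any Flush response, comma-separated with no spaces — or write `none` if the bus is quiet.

bus = BusRd

1. P2: load  L3  bus=[BusRd]  L3: P0=I P1=I P2=E  mem[L3]=20
2. P1: store L3 := 50  bus=[BusRdX]  L3: P0=I P1=M P2=I  mem[L3]=20
3. P2: load  L0  bus=[BusRd]  L0: P0=I P1=I P2=E  mem[L0]=20
4. P0: load  L1  bus=[BusRd]  L1: P0=E P1=I P2=I  mem[L1]=50
5. P2: load  L3  bus=[BusRd,Flush]  L3: P0=I P1=S P2=S  mem[L3]=50
6. P2: load  L2  bus=[BusRd]  L2: P0=I P1=I P2=E  mem[L2]=80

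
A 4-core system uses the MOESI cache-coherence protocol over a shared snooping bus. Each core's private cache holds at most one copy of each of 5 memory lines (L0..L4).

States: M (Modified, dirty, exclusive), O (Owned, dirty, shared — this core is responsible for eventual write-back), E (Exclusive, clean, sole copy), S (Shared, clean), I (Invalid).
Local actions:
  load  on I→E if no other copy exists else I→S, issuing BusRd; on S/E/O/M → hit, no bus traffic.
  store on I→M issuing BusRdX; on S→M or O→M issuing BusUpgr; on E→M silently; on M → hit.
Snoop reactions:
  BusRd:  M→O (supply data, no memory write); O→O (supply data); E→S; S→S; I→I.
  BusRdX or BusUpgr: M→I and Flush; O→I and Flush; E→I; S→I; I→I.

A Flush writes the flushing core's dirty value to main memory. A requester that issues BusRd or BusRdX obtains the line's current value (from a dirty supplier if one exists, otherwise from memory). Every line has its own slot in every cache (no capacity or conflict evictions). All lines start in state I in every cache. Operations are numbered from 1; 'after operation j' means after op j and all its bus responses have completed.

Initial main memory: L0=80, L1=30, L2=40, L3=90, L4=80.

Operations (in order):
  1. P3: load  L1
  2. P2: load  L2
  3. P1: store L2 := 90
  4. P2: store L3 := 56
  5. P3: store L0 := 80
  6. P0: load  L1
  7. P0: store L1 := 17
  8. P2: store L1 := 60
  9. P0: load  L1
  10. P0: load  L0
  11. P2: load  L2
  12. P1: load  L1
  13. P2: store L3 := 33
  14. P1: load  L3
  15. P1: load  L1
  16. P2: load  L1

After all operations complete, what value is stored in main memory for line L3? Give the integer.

memory[L3] = 90

step 1: P3: load  L1  ⟶  IIIE  (L1)  txn=BusRd  M[L1]=30
step 2: P2: load  L2  ⟶  IIEI  (L2)  txn=BusRd  M[L2]=40
step 3: P1: store L2 := 90  ⟶  IMII  (L2)  txn=BusRdX  M[L2]=40
step 4: P2: store L3 := 56  ⟶  IIMI  (L3)  txn=BusRdX  M[L3]=90
step 5: P3: store L0 := 80  ⟶  IIIM  (L0)  txn=BusRdX  M[L0]=80
step 6: P0: load  L1  ⟶  SIIS  (L1)  txn=BusRd  M[L1]=30
step 7: P0: store L1 := 17  ⟶  MIII  (L1)  txn=BusUpgr  M[L1]=30
step 8: P2: store L1 := 60  ⟶  IIMI  (L1)  txn=BusRdX+Flush  M[L1]=17
step 9: P0: load  L1  ⟶  SIOI  (L1)  txn=BusRd  M[L1]=17
step 10: P0: load  L0  ⟶  SIIO  (L0)  txn=BusRd  M[L0]=80
step 11: P2: load  L2  ⟶  IOSI  (L2)  txn=BusRd  M[L2]=40
step 12: P1: load  L1  ⟶  SSOI  (L1)  txn=BusRd  M[L1]=17
step 13: P2: store L3 := 33  ⟶  IIMI  (L3)  txn=∅  M[L3]=90
step 14: P1: load  L3  ⟶  ISOI  (L3)  txn=BusRd  M[L3]=90
step 15: P1: load  L1  ⟶  SSOI  (L1)  txn=∅  M[L1]=17
step 16: P2: load  L1  ⟶  SSOI  (L1)  txn=∅  M[L1]=17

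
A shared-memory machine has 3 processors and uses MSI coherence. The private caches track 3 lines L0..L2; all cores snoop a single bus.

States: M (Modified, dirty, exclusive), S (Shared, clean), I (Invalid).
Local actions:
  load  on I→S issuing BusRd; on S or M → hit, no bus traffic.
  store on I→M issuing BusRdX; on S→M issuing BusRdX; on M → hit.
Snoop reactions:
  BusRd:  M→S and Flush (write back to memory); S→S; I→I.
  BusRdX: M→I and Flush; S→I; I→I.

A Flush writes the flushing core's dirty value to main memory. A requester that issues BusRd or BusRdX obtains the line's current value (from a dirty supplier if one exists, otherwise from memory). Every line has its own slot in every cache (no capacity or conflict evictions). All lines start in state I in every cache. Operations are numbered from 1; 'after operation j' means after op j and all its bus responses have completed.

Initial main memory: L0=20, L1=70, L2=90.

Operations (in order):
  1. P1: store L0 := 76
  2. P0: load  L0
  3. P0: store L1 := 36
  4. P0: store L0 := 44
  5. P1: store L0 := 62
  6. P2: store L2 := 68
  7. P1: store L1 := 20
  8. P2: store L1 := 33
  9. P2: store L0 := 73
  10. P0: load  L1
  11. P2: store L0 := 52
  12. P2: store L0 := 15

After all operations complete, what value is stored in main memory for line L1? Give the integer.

memory[L1] = 33

1. P1: store L0 := 76  bus=[BusRdX]  L0: P0=I P1=M P2=I  mem[L0]=20
2. P0: load  L0  bus=[BusRd,Flush]  L0: P0=S P1=S P2=I  mem[L0]=76
3. P0: store L1 := 36  bus=[BusRdX]  L1: P0=M P1=I P2=I  mem[L1]=70
4. P0: store L0 := 44  bus=[BusRdX]  L0: P0=M P1=I P2=I  mem[L0]=76
5. P1: store L0 := 62  bus=[BusRdX,Flush]  L0: P0=I P1=M P2=I  mem[L0]=44
6. P2: store L2 := 68  bus=[BusRdX]  L2: P0=I P1=I P2=M  mem[L2]=90
7. P1: store L1 := 20  bus=[BusRdX,Flush]  L1: P0=I P1=M P2=I  mem[L1]=36
8. P2: store L1 := 33  bus=[BusRdX,Flush]  L1: P0=I P1=I P2=M  mem[L1]=20
9. P2: store L0 := 73  bus=[BusRdX,Flush]  L0: P0=I P1=I P2=M  mem[L0]=62
10. P0: load  L1  bus=[BusRd,Flush]  L1: P0=S P1=I P2=S  mem[L1]=33
11. P2: store L0 := 52  bus=[-]  L0: P0=I P1=I P2=M  mem[L0]=62
12. P2: store L0 := 15  bus=[-]  L0: P0=I P1=I P2=M  mem[L0]=62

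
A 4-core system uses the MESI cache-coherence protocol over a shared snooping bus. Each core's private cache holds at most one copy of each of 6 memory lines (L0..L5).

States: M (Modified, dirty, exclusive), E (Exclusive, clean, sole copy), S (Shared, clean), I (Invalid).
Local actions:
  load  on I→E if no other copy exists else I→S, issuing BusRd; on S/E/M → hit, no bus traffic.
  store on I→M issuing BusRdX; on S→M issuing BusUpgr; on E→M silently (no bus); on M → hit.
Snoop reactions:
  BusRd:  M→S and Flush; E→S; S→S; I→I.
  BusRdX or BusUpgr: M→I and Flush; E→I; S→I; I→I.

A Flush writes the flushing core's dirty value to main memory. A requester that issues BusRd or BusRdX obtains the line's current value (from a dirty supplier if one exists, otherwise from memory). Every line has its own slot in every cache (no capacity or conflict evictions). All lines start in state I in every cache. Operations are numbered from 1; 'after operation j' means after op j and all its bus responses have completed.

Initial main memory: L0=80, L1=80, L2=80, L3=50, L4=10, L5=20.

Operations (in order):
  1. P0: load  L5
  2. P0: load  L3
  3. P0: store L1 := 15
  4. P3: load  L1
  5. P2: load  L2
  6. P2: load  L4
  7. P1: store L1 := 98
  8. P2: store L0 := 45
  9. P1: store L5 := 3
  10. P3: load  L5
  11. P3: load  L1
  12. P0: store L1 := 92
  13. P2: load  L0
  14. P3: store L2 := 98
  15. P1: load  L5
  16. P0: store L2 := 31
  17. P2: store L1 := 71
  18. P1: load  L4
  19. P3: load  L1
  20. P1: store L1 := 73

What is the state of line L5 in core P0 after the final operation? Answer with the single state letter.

state = I

  op1 P0: load  L5 → E/I/I/I on L5; bus BusRd; mem=20
  op2 P0: load  L3 → E/I/I/I on L3; bus BusRd; mem=50
  op3 P0: store L1 := 15 → M/I/I/I on L1; bus BusRdX; mem=80
  op4 P3: load  L1 → S/I/I/S on L1; bus BusRd Flush; mem=15
  op5 P2: load  L2 → I/I/E/I on L2; bus BusRd; mem=80
  op6 P2: load  L4 → I/I/E/I on L4; bus BusRd; mem=10
  op7 P1: store L1 := 98 → I/M/I/I on L1; bus BusRdX; mem=15
  op8 P2: store L0 := 45 → I/I/M/I on L0; bus BusRdX; mem=80
  op9 P1: store L5 := 3 → I/M/I/I on L5; bus BusRdX; mem=20
  op10 P3: load  L5 → I/S/I/S on L5; bus BusRd Flush; mem=3
  op11 P3: load  L1 → I/S/I/S on L1; bus BusRd Flush; mem=98
  op12 P0: store L1 := 92 → M/I/I/I on L1; bus BusRdX; mem=98
  op13 P2: load  L0 → I/I/M/I on L0; bus (none); mem=80
  op14 P3: store L2 := 98 → I/I/I/M on L2; bus BusRdX; mem=80
  op15 P1: load  L5 → I/S/I/S on L5; bus (none); mem=3
  op16 P0: store L2 := 31 → M/I/I/I on L2; bus BusRdX Flush; mem=98
  op17 P2: store L1 := 71 → I/I/M/I on L1; bus BusRdX Flush; mem=92
  op18 P1: load  L4 → I/S/S/I on L4; bus BusRd; mem=10
  op19 P3: load  L1 → I/I/S/S on L1; bus BusRd Flush; mem=71
  op20 P1: store L1 := 73 → I/M/I/I on L1; bus BusRdX; mem=71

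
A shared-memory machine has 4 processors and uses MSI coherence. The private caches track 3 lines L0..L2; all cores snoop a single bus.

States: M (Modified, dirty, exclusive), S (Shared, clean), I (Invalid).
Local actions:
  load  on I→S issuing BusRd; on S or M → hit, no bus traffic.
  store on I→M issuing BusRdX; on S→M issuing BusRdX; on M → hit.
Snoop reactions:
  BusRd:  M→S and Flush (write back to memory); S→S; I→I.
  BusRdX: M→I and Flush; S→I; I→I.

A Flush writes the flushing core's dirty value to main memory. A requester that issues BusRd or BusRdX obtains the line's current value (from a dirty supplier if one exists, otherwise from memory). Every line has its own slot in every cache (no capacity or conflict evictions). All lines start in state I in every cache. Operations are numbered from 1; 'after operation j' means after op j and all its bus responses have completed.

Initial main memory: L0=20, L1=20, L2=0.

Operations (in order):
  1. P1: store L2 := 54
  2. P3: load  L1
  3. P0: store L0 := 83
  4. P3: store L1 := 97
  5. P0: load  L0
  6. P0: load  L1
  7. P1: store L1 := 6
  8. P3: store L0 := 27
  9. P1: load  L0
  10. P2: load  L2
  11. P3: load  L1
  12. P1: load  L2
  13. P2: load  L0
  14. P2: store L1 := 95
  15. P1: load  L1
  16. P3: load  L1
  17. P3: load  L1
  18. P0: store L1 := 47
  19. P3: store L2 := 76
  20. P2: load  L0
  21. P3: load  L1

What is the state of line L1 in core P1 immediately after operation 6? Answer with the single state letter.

step 1: P1: store L2 := 54  ⟶  IMII  (L2)  txn=BusRdX  M[L2]=0
step 2: P3: load  L1  ⟶  IIIS  (L1)  txn=BusRd  M[L1]=20
step 3: P0: store L0 := 83  ⟶  MIII  (L0)  txn=BusRdX  M[L0]=20
step 4: P3: store L1 := 97  ⟶  IIIM  (L1)  txn=BusRdX  M[L1]=20
step 5: P0: load  L0  ⟶  MIII  (L0)  txn=∅  M[L0]=20
step 6: P0: load  L1  ⟶  SIIS  (L1)  txn=BusRd+Flush  M[L1]=97
step 7: P1: store L1 := 6  ⟶  IMII  (L1)  txn=BusRdX  M[L1]=97
step 8: P3: store L0 := 27  ⟶  IIIM  (L0)  txn=BusRdX+Flush  M[L0]=83
step 9: P1: load  L0  ⟶  ISIS  (L0)  txn=BusRd+Flush  M[L0]=27
step 10: P2: load  L2  ⟶  ISSI  (L2)  txn=BusRd+Flush  M[L2]=54
step 11: P3: load  L1  ⟶  ISIS  (L1)  txn=BusRd+Flush  M[L1]=6
step 12: P1: load  L2  ⟶  ISSI  (L2)  txn=∅  M[L2]=54
step 13: P2: load  L0  ⟶  ISSS  (L0)  txn=BusRd  M[L0]=27
step 14: P2: store L1 := 95  ⟶  IIMI  (L1)  txn=BusRdX  M[L1]=6
step 15: P1: load  L1  ⟶  ISSI  (L1)  txn=BusRd+Flush  M[L1]=95
step 16: P3: load  L1  ⟶  ISSS  (L1)  txn=BusRd  M[L1]=95
step 17: P3: load  L1  ⟶  ISSS  (L1)  txn=∅  M[L1]=95
step 18: P0: store L1 := 47  ⟶  MIII  (L1)  txn=BusRdX  M[L1]=95
step 19: P3: store L2 := 76  ⟶  IIIM  (L2)  txn=BusRdX  M[L2]=54
step 20: P2: load  L0  ⟶  ISSS  (L0)  txn=∅  M[L0]=27
step 21: P3: load  L1  ⟶  SIIS  (L1)  txn=BusRd+Flush  M[L1]=47

state = I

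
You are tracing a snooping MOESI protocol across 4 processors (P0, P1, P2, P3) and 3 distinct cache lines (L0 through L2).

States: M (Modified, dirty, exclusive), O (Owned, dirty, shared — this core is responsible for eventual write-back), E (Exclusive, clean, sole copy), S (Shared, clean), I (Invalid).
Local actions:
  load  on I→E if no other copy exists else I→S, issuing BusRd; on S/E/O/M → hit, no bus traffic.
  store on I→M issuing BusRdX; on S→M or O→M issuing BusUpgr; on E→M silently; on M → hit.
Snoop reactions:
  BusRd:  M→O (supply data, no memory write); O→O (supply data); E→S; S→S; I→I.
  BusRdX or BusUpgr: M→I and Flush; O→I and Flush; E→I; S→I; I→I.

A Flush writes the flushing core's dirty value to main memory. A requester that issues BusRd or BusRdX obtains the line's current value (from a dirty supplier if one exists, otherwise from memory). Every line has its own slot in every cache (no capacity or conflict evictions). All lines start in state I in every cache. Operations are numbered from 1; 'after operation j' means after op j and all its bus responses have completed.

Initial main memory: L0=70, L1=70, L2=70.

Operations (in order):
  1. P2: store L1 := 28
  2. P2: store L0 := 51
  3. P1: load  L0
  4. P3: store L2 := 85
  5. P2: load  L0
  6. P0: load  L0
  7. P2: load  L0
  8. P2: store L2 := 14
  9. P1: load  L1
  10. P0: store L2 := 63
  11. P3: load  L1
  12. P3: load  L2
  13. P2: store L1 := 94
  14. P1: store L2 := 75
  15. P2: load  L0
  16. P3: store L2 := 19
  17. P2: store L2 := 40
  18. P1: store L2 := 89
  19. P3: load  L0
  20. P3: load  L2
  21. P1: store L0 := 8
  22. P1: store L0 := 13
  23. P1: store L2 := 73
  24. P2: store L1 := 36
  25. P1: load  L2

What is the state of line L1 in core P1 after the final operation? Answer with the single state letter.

  op1 P2: store L1 := 28 → I/I/M/I on L1; bus BusRdX; mem=70
  op2 P2: store L0 := 51 → I/I/M/I on L0; bus BusRdX; mem=70
  op3 P1: load  L0 → I/S/O/I on L0; bus BusRd; mem=70
  op4 P3: store L2 := 85 → I/I/I/M on L2; bus BusRdX; mem=70
  op5 P2: load  L0 → I/S/O/I on L0; bus (none); mem=70
  op6 P0: load  L0 → S/S/O/I on L0; bus BusRd; mem=70
  op7 P2: load  L0 → S/S/O/I on L0; bus (none); mem=70
  op8 P2: store L2 := 14 → I/I/M/I on L2; bus BusRdX Flush; mem=85
  op9 P1: load  L1 → I/S/O/I on L1; bus BusRd; mem=70
  op10 P0: store L2 := 63 → M/I/I/I on L2; bus BusRdX Flush; mem=14
  op11 P3: load  L1 → I/S/O/S on L1; bus BusRd; mem=70
  op12 P3: load  L2 → O/I/I/S on L2; bus BusRd; mem=14
  op13 P2: store L1 := 94 → I/I/M/I on L1; bus BusUpgr; mem=70
  op14 P1: store L2 := 75 → I/M/I/I on L2; bus BusRdX Flush; mem=63
  op15 P2: load  L0 → S/S/O/I on L0; bus (none); mem=70
  op16 P3: store L2 := 19 → I/I/I/M on L2; bus BusRdX Flush; mem=75
  op17 P2: store L2 := 40 → I/I/M/I on L2; bus BusRdX Flush; mem=19
  op18 P1: store L2 := 89 → I/M/I/I on L2; bus BusRdX Flush; mem=40
  op19 P3: load  L0 → S/S/O/S on L0; bus BusRd; mem=70
  op20 P3: load  L2 → I/O/I/S on L2; bus BusRd; mem=40
  op21 P1: store L0 := 8 → I/M/I/I on L0; bus BusUpgr Flush; mem=51
  op22 P1: store L0 := 13 → I/M/I/I on L0; bus (none); mem=51
  op23 P1: store L2 := 73 → I/M/I/I on L2; bus BusUpgr; mem=40
  op24 P2: store L1 := 36 → I/I/M/I on L1; bus (none); mem=70
  op25 P1: load  L2 → I/M/I/I on L2; bus (none); mem=40

state = I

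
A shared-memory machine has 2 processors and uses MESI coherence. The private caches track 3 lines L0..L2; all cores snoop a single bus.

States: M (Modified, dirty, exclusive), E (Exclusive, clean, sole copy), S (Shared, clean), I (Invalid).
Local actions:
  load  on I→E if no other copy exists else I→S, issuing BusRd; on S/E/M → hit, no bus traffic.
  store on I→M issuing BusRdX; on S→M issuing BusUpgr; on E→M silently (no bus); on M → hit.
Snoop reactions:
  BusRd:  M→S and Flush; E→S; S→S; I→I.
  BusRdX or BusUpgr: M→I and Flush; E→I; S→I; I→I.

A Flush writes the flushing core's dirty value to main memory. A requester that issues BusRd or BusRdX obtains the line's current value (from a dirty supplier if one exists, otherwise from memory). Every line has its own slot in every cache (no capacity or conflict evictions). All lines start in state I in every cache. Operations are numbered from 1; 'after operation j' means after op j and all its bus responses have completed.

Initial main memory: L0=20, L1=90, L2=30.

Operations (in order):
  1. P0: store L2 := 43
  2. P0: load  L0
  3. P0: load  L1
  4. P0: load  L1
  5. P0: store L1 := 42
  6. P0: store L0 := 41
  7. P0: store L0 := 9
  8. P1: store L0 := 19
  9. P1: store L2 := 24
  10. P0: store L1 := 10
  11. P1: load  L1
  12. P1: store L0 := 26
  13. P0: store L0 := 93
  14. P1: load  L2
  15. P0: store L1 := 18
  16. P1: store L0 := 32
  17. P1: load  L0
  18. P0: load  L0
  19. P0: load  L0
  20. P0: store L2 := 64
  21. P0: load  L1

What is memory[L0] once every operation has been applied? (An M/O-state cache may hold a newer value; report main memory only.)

[1] P0: store L2 := 43 | P0:M(43), P1:I | bus: BusRdX
[2] P0: load  L0 | P0:E(20), P1:I | bus: BusRd
[3] P0: load  L1 | P0:E(90), P1:I | bus: BusRd
[4] P0: load  L1 | P0:E(90), P1:I | bus: none
[5] P0: store L1 := 42 | P0:M(42), P1:I | bus: none
[6] P0: store L0 := 41 | P0:M(41), P1:I | bus: none
[7] P0: store L0 := 9 | P0:M(9), P1:I | bus: none
[8] P1: store L0 := 19 | P0:I, P1:M(19) | bus: BusRdX,Flush
[9] P1: store L2 := 24 | P0:I, P1:M(24) | bus: BusRdX,Flush
[10] P0: store L1 := 10 | P0:M(10), P1:I | bus: none
[11] P1: load  L1 | P0:S(10), P1:S(10) | bus: BusRd,Flush
[12] P1: store L0 := 26 | P0:I, P1:M(26) | bus: none
[13] P0: store L0 := 93 | P0:M(93), P1:I | bus: BusRdX,Flush
[14] P1: load  L2 | P0:I, P1:M(24) | bus: none
[15] P0: store L1 := 18 | P0:M(18), P1:I | bus: BusUpgr
[16] P1: store L0 := 32 | P0:I, P1:M(32) | bus: BusRdX,Flush
[17] P1: load  L0 | P0:I, P1:M(32) | bus: none
[18] P0: load  L0 | P0:S(32), P1:S(32) | bus: BusRd,Flush
[19] P0: load  L0 | P0:S(32), P1:S(32) | bus: none
[20] P0: store L2 := 64 | P0:M(64), P1:I | bus: BusRdX,Flush
[21] P0: load  L1 | P0:M(18), P1:I | bus: none

memory[L0] = 32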